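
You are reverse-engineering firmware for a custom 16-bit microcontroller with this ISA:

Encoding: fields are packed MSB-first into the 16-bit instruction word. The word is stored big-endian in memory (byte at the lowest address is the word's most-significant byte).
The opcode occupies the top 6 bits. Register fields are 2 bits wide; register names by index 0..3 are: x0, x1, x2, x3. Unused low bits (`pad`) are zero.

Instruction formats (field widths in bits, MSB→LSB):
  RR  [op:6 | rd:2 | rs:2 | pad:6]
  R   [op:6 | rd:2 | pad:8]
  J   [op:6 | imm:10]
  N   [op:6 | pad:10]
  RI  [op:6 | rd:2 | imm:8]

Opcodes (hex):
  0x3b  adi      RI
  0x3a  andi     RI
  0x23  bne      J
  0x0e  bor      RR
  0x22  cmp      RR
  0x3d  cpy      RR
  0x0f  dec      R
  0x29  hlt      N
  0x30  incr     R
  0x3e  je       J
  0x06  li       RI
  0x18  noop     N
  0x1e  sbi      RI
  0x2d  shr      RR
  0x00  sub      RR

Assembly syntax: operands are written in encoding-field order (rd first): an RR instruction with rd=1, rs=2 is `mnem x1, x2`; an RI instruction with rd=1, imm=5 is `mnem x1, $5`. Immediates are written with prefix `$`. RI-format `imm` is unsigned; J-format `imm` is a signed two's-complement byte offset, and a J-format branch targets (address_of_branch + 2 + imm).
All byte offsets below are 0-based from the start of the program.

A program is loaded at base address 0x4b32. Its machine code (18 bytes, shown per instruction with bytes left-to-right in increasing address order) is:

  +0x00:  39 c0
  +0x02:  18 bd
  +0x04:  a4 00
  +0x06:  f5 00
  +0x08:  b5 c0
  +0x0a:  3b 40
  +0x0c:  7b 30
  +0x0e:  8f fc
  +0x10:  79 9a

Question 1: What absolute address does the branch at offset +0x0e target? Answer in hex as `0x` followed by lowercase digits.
0x4b3e

off 0x0e: read 8f fc as big → 0x8ffc
  top 6b → 0x23 → bne [J]
  imm: (w>>0)&0x3ff=0x3fc (s10→-4) → $-4
  target = base 0x4b32 + off 0x0e + 2 + imm -4 = 0x4b3e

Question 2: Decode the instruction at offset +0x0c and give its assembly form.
sbi x3, $48

+0x0c: 7b 30 ⇒ word 0x7b30 (big)
  opcode bits[15:10]=0x1e: sbi/RI
  rd@[9:8]=0x3 ⇒ x3
  imm@[7:0]=0x30 ⇒ $48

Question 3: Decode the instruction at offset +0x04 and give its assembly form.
hlt

+0x04: a4 00 ⇒ word 0xa400 (big)
  top 6b → 0x29 → hlt [N]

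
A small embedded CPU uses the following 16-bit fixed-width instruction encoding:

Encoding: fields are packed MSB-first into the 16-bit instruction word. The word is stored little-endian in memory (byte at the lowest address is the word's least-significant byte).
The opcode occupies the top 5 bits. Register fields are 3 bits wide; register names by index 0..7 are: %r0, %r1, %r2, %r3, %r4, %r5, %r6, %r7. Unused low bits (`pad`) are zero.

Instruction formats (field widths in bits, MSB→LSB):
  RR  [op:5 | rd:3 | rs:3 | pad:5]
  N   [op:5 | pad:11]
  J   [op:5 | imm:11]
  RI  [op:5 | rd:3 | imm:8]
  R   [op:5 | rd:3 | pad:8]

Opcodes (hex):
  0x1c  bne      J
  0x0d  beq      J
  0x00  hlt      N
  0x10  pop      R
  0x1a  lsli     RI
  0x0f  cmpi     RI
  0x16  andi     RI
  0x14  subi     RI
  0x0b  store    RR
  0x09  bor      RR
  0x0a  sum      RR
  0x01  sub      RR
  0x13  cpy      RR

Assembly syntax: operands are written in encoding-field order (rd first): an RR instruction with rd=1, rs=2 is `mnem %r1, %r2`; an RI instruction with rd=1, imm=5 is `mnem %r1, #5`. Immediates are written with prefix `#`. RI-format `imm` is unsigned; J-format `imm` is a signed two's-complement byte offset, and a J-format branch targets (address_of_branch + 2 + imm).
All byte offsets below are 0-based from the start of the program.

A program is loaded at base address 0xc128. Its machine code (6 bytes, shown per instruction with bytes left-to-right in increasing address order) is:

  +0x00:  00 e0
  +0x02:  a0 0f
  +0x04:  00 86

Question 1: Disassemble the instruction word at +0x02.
off 0x02: read a0 0f as little → 0x0fa0
  opcode bits[15:11]=0x1: sub/RR
  rd@[10:8]=0x7 ⇒ %r7
  rs@[7:5]=0x5 ⇒ %r5

sub %r7, %r5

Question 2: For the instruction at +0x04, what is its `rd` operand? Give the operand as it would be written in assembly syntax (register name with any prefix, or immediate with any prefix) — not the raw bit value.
off 0x04: read 00 86 as little → 0x8600
  top 5b → 0x10 → pop [R]
  rd@[10:8]=0x6 ⇒ %r6

%r6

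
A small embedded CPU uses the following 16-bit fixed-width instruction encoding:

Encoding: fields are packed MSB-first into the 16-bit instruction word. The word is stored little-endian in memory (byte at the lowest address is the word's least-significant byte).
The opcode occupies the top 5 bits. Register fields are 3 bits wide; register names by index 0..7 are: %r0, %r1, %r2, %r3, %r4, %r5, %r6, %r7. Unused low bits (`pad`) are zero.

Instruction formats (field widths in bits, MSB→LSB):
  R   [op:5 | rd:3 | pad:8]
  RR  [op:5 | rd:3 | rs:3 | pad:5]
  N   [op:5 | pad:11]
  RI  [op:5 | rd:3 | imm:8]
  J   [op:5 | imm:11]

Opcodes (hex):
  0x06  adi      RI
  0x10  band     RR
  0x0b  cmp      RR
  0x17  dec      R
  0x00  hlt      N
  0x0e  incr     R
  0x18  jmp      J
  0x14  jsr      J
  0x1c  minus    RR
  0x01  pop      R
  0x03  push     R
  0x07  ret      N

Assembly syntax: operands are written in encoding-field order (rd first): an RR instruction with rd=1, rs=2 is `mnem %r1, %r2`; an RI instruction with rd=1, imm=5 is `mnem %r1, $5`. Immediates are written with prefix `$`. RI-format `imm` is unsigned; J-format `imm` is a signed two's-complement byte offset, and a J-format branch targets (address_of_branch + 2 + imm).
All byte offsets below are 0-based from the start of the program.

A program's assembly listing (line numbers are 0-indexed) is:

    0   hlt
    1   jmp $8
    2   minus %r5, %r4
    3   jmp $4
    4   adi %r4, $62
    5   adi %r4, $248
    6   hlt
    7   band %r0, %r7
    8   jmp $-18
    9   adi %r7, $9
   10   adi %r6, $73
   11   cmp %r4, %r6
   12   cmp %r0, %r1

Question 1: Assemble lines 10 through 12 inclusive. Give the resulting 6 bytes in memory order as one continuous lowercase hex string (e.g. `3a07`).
10. adi fields op=0x6:5|rd=6:3|imm=73:8 → word 3649h → 49 36
11. cmp fields op=0xb:5|rd=4:3|rs=6:3|pad=0:5 → word 5cc0h → c0 5c
12. cmp fields op=0xb:5|rd=0:3|rs=1:3|pad=0:5 → word 5820h → 20 58

4936c05c2058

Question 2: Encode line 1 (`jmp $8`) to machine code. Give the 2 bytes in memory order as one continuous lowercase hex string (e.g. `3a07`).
08c0

L1: jmp op=0x18:5|imm=8:11 ⇒ 0xc008 ⇒ little 08 c0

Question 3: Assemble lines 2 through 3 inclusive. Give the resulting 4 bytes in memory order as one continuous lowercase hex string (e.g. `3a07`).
2. minus fields op=0x1c:5|rd=5:3|rs=4:3|pad=0:5 → word e580h → 80 e5
3. jmp fields op=0x18:5|imm=4:11 → word c004h → 04 c0

80e504c0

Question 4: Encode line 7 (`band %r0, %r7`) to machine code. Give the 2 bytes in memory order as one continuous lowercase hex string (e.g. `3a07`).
e080

7. band fields op=0x10:5|rd=0:3|rs=7:3|pad=0:5 → word 80e0h → e0 80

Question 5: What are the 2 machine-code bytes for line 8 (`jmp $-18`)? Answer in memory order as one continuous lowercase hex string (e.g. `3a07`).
eec7

8. jmp fields op=0x18:5|imm=-18:11 → word c7eeh → ee c7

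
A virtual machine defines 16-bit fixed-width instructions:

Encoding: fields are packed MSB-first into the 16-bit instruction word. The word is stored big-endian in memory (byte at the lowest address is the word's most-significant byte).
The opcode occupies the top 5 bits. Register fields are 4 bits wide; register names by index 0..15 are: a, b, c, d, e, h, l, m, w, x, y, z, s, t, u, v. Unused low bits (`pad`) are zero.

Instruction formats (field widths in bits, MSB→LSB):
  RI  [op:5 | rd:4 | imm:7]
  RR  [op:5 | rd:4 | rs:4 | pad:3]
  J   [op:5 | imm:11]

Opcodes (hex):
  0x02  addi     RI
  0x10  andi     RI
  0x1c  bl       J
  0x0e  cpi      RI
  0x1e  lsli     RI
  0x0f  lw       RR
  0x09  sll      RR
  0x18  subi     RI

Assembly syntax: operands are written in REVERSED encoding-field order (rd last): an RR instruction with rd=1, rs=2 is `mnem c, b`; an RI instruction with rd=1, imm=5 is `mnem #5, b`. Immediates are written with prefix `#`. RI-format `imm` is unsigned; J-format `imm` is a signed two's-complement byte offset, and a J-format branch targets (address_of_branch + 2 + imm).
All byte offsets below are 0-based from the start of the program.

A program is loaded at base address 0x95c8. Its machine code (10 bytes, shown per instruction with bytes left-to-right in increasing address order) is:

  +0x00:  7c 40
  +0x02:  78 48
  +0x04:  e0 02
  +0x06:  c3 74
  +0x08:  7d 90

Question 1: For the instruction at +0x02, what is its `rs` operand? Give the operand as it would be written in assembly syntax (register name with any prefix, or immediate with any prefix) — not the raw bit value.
@+02  big-endian(78 48) = 0x7848
  top 5b → 0xf → lw [RR]
  rd: (w>>7)&0xf=0x0 → a
  rs: (w>>3)&0xf=0x9 → x

x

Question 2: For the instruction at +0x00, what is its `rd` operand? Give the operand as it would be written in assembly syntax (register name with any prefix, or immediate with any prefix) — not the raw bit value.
[00] 7c 40 → 0x7c40
  op=0x7c40>>11=0xf ⇒ lw (RR)
  rd@[10:7]=0x8 ⇒ w
  rs@[6:3]=0x8 ⇒ w

w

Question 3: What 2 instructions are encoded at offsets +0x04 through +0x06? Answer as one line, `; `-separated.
[04] e0 02 → 0xe002
  op=0xe002>>11=0x1c ⇒ bl (J)
  imm@[10:0]=0x2 ⇒ #2
[06] c3 74 → 0xc374
  op=0xc374>>11=0x18 ⇒ subi (RI)
  rd@[10:7]=0x6 ⇒ l
  imm@[6:0]=0x74 ⇒ #116

bl #2; subi #116, l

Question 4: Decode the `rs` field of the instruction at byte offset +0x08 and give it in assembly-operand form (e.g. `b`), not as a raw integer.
[08] 7d 90 → 0x7d90
  top 5b → 0xf → lw [RR]
  rd: (w>>7)&0xf=0xb → z
  rs: (w>>3)&0xf=0x2 → c

c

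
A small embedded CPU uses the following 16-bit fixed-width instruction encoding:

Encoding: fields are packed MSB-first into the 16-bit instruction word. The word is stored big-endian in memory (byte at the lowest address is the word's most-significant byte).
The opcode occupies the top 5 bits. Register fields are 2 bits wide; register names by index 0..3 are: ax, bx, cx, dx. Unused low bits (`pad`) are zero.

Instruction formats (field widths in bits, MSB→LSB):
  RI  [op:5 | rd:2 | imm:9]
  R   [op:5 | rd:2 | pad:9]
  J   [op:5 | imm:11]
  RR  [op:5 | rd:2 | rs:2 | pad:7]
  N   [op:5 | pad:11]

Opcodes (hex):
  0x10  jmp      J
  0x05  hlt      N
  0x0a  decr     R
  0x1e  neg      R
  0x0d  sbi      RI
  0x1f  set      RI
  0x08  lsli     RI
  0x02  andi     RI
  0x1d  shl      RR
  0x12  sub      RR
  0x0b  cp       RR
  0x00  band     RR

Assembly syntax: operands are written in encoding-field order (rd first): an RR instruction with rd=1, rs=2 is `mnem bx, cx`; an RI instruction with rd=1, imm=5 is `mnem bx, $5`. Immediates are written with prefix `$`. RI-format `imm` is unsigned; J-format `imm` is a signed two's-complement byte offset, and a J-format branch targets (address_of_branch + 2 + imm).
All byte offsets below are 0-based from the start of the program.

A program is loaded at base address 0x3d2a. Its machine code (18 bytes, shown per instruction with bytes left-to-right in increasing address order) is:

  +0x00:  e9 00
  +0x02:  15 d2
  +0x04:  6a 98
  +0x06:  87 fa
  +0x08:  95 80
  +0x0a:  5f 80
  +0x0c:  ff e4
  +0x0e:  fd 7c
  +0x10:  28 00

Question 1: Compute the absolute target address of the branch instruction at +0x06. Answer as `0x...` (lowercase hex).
0x3d2c

@+06  big-endian(87 fa) = 0x87fa
  op=0x87fa>>11=0x10 ⇒ jmp (J)
  imm@[10:0]=0x7fa (s11→-6) ⇒ $-6
  target = base 0x3d2a + off 0x06 + 2 + imm -6 = 0x3d2c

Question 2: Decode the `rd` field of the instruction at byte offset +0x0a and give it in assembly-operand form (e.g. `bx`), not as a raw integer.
+0x0a: 5f 80 ⇒ word 0x5f80 (big)
  opcode bits[15:11]=0xb: cp/RR
  [10:9] rd=3 = dx
  [8:7] rs=3 = dx

dx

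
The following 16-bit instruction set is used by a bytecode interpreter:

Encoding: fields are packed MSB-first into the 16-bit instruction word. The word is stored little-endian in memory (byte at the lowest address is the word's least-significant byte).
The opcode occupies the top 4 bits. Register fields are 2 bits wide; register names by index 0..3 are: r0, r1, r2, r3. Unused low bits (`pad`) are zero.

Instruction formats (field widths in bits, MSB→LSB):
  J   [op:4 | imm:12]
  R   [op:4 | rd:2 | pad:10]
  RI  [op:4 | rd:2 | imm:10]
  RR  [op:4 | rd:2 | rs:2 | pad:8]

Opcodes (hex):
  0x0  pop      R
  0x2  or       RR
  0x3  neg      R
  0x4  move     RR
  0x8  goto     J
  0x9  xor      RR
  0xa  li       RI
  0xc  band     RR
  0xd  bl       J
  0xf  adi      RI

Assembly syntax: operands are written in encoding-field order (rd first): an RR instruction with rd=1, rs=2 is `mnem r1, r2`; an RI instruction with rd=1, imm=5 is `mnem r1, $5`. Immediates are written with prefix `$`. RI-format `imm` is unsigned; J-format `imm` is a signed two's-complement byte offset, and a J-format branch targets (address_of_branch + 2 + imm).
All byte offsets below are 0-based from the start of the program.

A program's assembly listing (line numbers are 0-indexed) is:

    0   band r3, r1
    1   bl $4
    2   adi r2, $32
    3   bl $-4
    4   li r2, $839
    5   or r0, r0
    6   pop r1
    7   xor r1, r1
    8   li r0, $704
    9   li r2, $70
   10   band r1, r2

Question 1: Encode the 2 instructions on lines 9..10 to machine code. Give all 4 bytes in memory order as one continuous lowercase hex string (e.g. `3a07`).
L9: li op=0xa:4|rd=2:2|imm=70:10 ⇒ 0xa846 ⇒ little 46 a8
L10: band op=0xc:4|rd=1:2|rs=2:2|pad=0:8 ⇒ 0xc600 ⇒ little 00 c6

46a800c6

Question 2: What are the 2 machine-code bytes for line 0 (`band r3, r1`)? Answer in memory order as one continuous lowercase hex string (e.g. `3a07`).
0. band fields op=0xc:4|rd=3:2|rs=1:2|pad=0:8 → word cd00h → 00 cd

00cd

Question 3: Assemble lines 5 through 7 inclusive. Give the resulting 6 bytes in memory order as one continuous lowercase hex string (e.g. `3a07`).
002000040095

L5: or op=0x2:4|rd=0:2|rs=0:2|pad=0:8 ⇒ 0x2000 ⇒ little 00 20
L6: pop op=0x0:4|rd=1:2|pad=0:10 ⇒ 0x0400 ⇒ little 00 04
L7: xor op=0x9:4|rd=1:2|rs=1:2|pad=0:8 ⇒ 0x9500 ⇒ little 00 95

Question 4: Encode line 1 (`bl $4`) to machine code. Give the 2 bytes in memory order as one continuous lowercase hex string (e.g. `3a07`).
04d0

1. bl fields op=0xd:4|imm=4:12 → word d004h → 04 d0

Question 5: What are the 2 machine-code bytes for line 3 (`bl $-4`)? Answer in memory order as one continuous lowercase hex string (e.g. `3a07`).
fcdf

3. bl fields op=0xd:4|imm=-4:12 → word dffch → fc df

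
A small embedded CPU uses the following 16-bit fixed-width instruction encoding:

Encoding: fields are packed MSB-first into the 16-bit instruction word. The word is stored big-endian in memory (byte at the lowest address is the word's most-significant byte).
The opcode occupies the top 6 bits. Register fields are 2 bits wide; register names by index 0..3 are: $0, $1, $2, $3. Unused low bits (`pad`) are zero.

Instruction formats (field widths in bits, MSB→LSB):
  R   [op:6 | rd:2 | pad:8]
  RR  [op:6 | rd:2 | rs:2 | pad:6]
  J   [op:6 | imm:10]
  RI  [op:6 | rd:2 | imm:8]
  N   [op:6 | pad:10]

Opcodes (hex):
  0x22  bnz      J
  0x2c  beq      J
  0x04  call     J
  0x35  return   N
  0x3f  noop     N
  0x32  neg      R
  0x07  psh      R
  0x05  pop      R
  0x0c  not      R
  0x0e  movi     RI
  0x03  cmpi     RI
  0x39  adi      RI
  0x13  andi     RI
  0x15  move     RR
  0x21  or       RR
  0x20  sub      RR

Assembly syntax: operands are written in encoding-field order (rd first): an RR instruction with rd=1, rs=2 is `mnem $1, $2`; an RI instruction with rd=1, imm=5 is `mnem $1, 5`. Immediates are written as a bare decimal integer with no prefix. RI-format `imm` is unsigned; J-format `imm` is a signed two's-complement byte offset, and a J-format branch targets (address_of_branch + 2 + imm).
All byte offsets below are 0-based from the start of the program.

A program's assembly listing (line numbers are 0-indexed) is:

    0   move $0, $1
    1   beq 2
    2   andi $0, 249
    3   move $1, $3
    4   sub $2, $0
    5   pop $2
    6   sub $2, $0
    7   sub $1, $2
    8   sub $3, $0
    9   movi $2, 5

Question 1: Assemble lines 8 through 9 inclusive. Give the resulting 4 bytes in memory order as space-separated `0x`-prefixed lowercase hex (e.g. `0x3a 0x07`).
0x83 0x00 0x3a 0x05

L8: sub op=0x20:6|rd=3:2|rs=0:2|pad=0:6 ⇒ 0x8300 ⇒ big 83 00
L9: movi op=0xe:6|rd=2:2|imm=5:8 ⇒ 0x3a05 ⇒ big 3a 05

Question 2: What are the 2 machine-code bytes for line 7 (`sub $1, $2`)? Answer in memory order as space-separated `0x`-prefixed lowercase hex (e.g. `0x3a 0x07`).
7. sub fields op=0x20:6|rd=1:2|rs=2:2|pad=0:6 → word 8180h → 81 80

0x81 0x80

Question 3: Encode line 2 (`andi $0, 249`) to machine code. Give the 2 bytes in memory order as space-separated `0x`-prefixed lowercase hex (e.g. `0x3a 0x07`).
line 2 (andi): pack op=0x13:6|rd=0:2|imm=249:8 = 0x4cf9; big→ 4c f9

0x4c 0xf9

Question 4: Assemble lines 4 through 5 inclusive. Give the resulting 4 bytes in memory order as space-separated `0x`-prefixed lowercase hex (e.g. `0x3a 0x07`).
0x82 0x00 0x16 0x00

4. sub fields op=0x20:6|rd=2:2|rs=0:2|pad=0:6 → word 8200h → 82 00
5. pop fields op=0x5:6|rd=2:2|pad=0:8 → word 1600h → 16 00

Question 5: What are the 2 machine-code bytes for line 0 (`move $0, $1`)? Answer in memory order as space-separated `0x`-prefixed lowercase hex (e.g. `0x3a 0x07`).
0x54 0x40

0. move fields op=0x15:6|rd=0:2|rs=1:2|pad=0:6 → word 5440h → 54 40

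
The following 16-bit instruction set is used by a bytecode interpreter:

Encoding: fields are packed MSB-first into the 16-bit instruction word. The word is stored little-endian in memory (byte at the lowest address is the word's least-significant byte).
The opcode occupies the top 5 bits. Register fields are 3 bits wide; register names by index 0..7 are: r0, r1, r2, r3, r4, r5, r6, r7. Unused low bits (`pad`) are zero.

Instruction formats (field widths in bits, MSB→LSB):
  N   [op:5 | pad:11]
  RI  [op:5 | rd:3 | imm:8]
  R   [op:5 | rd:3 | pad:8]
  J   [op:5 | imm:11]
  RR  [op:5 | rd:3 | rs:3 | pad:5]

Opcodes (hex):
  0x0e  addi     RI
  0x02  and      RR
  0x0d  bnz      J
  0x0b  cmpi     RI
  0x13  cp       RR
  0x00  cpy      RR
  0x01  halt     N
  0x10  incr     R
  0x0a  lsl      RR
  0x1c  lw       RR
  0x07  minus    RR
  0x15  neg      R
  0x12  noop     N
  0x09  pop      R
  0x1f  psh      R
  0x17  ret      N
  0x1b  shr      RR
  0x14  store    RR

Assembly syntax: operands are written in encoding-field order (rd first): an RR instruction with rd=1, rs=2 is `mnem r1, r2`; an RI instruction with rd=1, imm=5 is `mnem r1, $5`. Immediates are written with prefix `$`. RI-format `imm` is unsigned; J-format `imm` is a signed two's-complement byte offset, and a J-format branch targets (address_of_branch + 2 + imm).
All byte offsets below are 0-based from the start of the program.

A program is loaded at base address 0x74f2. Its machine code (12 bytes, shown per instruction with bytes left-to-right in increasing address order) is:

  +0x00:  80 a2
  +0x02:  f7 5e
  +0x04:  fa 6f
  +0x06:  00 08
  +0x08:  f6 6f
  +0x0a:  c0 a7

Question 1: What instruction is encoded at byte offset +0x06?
off 0x06: read 00 08 as little → 0x0800
  opcode bits[15:11]=0x1: halt/N

halt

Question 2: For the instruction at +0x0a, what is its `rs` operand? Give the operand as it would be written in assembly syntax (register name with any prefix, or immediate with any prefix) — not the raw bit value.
r6

off 0x0a: read c0 a7 as little → 0xa7c0
  op=0xa7c0>>11=0x14 ⇒ store (RR)
  [10:8] rd=7 = r7
  [7:5] rs=6 = r6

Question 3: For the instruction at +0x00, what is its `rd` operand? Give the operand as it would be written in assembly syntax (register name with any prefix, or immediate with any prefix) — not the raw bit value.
r2

@+00  little-endian(80 a2) = 0xa280
  op=0xa280>>11=0x14 ⇒ store (RR)
  rd: (w>>8)&0x7=0x2 → r2
  rs: (w>>5)&0x7=0x4 → r4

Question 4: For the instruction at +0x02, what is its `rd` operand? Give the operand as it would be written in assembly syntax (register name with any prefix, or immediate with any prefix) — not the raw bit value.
r6

@+02  little-endian(f7 5e) = 0x5ef7
  top 5b → 0xb → cmpi [RI]
  [10:8] rd=6 = r6
  [7:0] imm=247 = $247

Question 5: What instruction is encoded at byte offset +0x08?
bnz $-10

+0x08: f6 6f ⇒ word 0x6ff6 (little)
  opcode bits[15:11]=0xd: bnz/J
  [10:0] imm=2038 (s11→-10) = $-10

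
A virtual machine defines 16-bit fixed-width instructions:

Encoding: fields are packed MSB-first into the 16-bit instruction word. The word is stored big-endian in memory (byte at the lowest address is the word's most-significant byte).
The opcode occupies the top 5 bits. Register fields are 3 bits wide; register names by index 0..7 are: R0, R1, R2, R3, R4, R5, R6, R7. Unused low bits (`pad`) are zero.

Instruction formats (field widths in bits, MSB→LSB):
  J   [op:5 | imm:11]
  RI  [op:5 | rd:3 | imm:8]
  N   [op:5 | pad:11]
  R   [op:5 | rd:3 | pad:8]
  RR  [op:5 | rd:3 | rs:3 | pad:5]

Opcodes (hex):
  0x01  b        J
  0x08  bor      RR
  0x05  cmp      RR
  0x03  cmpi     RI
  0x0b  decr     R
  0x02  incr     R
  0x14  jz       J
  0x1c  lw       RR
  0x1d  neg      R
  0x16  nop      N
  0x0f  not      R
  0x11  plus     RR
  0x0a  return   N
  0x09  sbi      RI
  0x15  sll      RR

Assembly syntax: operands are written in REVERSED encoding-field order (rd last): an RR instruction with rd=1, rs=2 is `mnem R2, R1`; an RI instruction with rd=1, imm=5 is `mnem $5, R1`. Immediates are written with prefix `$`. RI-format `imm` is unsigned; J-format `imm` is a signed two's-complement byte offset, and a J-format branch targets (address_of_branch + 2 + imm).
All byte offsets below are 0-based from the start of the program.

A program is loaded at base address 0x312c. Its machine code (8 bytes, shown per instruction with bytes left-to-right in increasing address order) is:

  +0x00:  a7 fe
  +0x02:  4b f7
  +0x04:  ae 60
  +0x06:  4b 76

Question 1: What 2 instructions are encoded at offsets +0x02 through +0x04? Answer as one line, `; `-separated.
@+02  big-endian(4b f7) = 0x4bf7
  top 5b → 0x9 → sbi [RI]
  [10:8] rd=3 = R3
  [7:0] imm=247 = $247
@+04  big-endian(ae 60) = 0xae60
  top 5b → 0x15 → sll [RR]
  [10:8] rd=6 = R6
  [7:5] rs=3 = R3

sbi $247, R3; sll R3, R6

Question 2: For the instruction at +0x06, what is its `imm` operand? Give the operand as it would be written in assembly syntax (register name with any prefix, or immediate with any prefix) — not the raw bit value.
$118

[06] 4b 76 → 0x4b76
  opcode bits[15:11]=0x9: sbi/RI
  [10:8] rd=3 = R3
  [7:0] imm=118 = $118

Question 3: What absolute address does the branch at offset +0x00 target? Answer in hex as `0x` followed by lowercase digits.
@+00  big-endian(a7 fe) = 0xa7fe
  top 5b → 0x14 → jz [J]
  imm@[10:0]=0x7fe (s11→-2) ⇒ $-2
  target = base 0x312c + off 0x00 + 2 + imm -2 = 0x312c

0x312c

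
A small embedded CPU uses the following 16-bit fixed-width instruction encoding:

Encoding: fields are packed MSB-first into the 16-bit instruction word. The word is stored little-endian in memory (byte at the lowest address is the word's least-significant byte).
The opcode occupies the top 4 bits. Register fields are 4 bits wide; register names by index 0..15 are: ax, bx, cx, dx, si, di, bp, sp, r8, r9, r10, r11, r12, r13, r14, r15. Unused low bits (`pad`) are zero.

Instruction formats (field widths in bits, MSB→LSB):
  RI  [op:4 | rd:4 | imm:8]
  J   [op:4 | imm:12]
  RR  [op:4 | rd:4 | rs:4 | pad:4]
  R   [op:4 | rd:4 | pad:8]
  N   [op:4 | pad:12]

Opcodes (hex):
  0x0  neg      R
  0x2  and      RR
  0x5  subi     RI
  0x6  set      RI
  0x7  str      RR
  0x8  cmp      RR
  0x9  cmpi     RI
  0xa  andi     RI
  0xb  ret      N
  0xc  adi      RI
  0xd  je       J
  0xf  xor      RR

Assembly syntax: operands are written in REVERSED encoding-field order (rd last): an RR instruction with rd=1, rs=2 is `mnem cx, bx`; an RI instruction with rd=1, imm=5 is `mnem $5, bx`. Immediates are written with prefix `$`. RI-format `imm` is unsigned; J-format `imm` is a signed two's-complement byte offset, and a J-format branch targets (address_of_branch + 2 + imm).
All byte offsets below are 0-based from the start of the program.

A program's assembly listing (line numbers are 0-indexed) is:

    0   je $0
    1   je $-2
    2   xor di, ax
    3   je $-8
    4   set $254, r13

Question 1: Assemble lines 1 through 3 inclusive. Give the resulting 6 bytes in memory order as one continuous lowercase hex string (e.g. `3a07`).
fedf50f0f8df

line 1 (je): pack op=0xd:4|imm=-2:12 = 0xdffe; little→ fe df
line 2 (xor): pack op=0xf:4|rd=0:4|rs=5:4|pad=0:4 = 0xf050; little→ 50 f0
line 3 (je): pack op=0xd:4|imm=-8:12 = 0xdff8; little→ f8 df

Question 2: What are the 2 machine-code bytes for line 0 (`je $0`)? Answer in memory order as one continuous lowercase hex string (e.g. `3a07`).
line 0 (je): pack op=0xd:4|imm=0:12 = 0xd000; little→ 00 d0

00d0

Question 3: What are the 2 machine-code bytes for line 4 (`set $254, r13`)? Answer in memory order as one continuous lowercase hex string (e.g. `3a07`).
fe6d

4. set fields op=0x6:4|rd=13:4|imm=254:8 → word 6dfeh → fe 6d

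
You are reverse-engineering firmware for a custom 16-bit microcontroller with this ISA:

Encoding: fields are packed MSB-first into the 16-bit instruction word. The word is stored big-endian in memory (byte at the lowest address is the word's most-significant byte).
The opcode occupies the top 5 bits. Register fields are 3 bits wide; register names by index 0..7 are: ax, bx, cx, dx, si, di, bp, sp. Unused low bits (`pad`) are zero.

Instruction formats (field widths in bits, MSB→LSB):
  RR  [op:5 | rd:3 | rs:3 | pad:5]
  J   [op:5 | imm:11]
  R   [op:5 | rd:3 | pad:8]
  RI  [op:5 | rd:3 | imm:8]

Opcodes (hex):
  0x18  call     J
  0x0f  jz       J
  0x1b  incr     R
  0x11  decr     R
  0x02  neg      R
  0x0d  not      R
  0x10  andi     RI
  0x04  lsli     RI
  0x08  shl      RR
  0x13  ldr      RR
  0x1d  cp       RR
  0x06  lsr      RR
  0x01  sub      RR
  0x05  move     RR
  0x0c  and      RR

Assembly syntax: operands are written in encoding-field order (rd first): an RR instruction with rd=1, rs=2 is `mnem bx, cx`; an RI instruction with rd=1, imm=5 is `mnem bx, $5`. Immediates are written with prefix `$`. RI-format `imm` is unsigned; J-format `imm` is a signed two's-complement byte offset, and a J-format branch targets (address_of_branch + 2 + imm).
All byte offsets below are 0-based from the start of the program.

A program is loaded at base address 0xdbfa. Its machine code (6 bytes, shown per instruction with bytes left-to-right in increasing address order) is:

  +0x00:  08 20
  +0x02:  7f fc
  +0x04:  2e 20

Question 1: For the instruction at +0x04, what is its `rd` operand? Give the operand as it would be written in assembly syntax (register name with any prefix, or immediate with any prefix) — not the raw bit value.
bp

@+04  big-endian(2e 20) = 0x2e20
  op=0x2e20>>11=0x5 ⇒ move (RR)
  rd@[10:8]=0x6 ⇒ bp
  rs@[7:5]=0x1 ⇒ bx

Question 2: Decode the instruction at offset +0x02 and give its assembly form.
jz $-4

[02] 7f fc → 0x7ffc
  op=0x7ffc>>11=0xf ⇒ jz (J)
  imm@[10:0]=0x7fc (s11→-4) ⇒ $-4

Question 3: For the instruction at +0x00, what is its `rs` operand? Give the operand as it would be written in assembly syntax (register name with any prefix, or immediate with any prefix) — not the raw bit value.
bx

@+00  big-endian(08 20) = 0x0820
  op=0x0820>>11=0x1 ⇒ sub (RR)
  rd@[10:8]=0x0 ⇒ ax
  rs@[7:5]=0x1 ⇒ bx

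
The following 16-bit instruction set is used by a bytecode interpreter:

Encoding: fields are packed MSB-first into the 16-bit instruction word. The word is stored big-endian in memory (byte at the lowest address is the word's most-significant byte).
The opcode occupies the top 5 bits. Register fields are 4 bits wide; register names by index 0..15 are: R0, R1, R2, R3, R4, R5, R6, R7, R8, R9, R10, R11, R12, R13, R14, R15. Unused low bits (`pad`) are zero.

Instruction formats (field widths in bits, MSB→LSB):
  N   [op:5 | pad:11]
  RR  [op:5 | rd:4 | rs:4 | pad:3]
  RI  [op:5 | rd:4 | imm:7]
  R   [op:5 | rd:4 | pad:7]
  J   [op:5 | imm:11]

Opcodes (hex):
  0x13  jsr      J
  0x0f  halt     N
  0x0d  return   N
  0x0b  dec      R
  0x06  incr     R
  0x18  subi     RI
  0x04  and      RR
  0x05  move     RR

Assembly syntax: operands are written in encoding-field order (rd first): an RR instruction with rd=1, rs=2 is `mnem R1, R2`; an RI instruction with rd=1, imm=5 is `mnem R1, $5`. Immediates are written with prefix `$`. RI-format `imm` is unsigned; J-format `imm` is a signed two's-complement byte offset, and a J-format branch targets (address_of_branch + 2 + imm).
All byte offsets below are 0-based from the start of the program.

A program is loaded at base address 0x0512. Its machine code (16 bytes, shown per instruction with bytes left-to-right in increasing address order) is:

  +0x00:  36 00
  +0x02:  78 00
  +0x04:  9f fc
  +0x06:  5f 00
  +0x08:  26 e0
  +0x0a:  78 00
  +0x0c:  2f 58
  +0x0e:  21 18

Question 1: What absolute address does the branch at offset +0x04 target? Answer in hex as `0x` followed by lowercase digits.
+0x04: 9f fc ⇒ word 0x9ffc (big)
  top 5b → 0x13 → jsr [J]
  [10:0] imm=2044 (s11→-4) = $-4
  target = base 0x0512 + off 0x04 + 2 + imm -4 = 0x0514

0x0514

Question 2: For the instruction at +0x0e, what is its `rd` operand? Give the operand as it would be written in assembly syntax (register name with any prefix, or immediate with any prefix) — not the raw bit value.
R2

[0e] 21 18 → 0x2118
  top 5b → 0x4 → and [RR]
  rd: (w>>7)&0xf=0x2 → R2
  rs: (w>>3)&0xf=0x3 → R3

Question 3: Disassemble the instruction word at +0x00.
[00] 36 00 → 0x3600
  top 5b → 0x6 → incr [R]
  rd@[10:7]=0xc ⇒ R12

incr R12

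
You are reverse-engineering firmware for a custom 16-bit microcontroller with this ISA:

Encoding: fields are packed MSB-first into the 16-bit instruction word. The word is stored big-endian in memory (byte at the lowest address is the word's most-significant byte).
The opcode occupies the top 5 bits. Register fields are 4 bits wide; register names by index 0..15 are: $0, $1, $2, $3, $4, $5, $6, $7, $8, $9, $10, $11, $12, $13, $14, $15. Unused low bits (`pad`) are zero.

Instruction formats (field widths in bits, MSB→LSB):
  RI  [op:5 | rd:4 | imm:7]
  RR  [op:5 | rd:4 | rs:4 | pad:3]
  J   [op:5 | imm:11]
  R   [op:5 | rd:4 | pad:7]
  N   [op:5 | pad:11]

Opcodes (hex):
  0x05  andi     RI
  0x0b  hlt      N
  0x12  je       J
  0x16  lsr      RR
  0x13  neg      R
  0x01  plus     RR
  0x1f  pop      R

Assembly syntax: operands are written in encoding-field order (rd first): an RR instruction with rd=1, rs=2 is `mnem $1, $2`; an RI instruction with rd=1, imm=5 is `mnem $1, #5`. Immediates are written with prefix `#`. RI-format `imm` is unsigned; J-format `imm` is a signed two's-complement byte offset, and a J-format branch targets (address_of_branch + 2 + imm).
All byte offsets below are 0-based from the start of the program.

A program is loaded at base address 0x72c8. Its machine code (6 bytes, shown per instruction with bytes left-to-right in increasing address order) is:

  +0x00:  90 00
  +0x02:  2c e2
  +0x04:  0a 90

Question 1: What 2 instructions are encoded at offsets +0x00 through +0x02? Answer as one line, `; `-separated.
je #0; andi $9, #98

@+00  big-endian(90 00) = 0x9000
  opcode bits[15:11]=0x12: je/J
  imm@[10:0]=0x0 ⇒ #0
@+02  big-endian(2c e2) = 0x2ce2
  opcode bits[15:11]=0x5: andi/RI
  rd@[10:7]=0x9 ⇒ $9
  imm@[6:0]=0x62 ⇒ #98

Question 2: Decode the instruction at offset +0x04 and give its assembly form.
off 0x04: read 0a 90 as big → 0x0a90
  op=0x0a90>>11=0x1 ⇒ plus (RR)
  [10:7] rd=5 = $5
  [6:3] rs=2 = $2

plus $5, $2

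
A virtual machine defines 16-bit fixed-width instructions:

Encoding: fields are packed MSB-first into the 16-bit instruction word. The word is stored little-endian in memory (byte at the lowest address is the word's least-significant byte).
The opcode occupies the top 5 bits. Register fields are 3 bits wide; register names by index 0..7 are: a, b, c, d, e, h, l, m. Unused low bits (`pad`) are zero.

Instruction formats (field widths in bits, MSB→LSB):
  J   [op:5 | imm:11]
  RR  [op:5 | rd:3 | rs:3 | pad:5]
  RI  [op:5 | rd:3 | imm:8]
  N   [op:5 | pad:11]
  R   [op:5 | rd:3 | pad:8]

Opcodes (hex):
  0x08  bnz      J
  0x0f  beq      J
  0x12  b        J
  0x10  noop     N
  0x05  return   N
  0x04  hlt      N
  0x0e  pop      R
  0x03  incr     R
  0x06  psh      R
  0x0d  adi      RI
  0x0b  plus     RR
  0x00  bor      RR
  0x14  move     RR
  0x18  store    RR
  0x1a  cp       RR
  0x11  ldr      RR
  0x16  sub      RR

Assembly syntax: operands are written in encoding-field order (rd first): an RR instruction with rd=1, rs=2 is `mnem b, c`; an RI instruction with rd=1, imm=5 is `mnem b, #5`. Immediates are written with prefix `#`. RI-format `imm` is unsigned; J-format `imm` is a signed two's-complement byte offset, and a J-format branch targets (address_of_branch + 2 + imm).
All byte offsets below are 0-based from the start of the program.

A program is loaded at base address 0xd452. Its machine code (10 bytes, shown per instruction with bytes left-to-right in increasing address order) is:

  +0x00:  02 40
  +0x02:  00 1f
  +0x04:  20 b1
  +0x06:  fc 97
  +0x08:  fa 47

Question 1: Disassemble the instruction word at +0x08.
off 0x08: read fa 47 as little → 0x47fa
  top 5b → 0x8 → bnz [J]
  imm: (w>>0)&0x7ff=0x7fa (s11→-6) → #-6

bnz #-6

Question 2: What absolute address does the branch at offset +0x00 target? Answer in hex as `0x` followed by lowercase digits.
+0x00: 02 40 ⇒ word 0x4002 (little)
  op=0x4002>>11=0x8 ⇒ bnz (J)
  imm: (w>>0)&0x7ff=0x2 → #2
  target = base 0xd452 + off 0x00 + 2 + imm 2 = 0xd456

0xd456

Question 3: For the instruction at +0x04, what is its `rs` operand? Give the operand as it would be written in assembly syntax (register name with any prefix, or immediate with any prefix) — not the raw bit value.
b

@+04  little-endian(20 b1) = 0xb120
  op=0xb120>>11=0x16 ⇒ sub (RR)
  [10:8] rd=1 = b
  [7:5] rs=1 = b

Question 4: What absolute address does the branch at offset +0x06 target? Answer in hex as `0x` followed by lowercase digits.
+0x06: fc 97 ⇒ word 0x97fc (little)
  opcode bits[15:11]=0x12: b/J
  imm@[10:0]=0x7fc (s11→-4) ⇒ #-4
  target = base 0xd452 + off 0x06 + 2 + imm -4 = 0xd456

0xd456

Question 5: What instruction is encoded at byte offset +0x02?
+0x02: 00 1f ⇒ word 0x1f00 (little)
  top 5b → 0x3 → incr [R]
  rd: (w>>8)&0x7=0x7 → m

incr m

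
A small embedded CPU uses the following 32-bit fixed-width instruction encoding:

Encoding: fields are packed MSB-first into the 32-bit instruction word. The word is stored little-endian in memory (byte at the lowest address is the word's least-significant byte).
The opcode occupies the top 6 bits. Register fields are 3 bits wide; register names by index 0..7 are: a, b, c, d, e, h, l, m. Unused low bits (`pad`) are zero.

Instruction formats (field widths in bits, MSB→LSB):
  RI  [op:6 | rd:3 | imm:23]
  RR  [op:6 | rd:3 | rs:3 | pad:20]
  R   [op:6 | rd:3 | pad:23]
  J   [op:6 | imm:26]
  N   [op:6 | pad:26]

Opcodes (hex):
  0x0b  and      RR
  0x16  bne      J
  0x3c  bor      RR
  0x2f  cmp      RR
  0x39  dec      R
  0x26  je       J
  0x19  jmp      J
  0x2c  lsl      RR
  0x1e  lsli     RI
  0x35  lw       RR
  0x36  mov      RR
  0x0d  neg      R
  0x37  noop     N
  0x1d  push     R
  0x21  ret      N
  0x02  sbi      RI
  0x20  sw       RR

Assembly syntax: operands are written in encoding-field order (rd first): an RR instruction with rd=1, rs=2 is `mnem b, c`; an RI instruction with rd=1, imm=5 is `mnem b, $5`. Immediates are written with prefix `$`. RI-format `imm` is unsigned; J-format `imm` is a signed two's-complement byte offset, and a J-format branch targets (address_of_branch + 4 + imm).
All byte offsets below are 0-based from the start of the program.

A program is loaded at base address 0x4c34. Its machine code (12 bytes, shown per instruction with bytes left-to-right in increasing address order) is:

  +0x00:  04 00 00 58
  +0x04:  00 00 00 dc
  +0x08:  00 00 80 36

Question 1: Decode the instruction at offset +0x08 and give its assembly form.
neg h

+0x08: 00 00 80 36 ⇒ word 0x36800000 (little)
  opcode bits[31:26]=0xd: neg/R
  [25:23] rd=5 = h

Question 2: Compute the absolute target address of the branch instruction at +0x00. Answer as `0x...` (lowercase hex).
0x4c3c

off 0x00: read 04 00 00 58 as little → 0x58000004
  op=0x58000004>>26=0x16 ⇒ bne (J)
  imm: (w>>0)&0x3ffffff=0x4 → $4
  target = base 0x4c34 + off 0x00 + 4 + imm 4 = 0x4c3c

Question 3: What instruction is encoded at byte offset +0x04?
noop

+0x04: 00 00 00 dc ⇒ word 0xdc000000 (little)
  opcode bits[31:26]=0x37: noop/N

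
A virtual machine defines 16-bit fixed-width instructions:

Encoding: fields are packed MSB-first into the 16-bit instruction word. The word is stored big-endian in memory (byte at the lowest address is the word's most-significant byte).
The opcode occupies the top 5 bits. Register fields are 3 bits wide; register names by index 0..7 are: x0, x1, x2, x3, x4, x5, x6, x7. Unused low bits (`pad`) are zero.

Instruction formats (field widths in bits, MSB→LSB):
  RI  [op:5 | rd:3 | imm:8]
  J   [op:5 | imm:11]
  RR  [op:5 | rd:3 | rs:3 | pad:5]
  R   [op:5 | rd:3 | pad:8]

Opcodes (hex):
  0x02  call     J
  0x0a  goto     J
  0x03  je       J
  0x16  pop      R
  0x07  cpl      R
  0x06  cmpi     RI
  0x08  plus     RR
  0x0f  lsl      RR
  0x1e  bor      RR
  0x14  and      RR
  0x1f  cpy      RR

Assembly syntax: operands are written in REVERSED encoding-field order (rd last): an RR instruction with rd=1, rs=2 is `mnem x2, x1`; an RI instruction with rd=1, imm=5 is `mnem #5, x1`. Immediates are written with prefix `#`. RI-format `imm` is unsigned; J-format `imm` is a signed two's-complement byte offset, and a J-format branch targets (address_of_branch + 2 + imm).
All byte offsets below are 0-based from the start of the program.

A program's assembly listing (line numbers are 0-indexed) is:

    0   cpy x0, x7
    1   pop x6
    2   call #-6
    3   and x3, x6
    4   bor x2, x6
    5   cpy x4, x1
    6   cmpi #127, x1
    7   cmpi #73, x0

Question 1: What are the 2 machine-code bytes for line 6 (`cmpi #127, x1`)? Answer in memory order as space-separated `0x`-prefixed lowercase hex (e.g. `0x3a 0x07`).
0x31 0x7f

L6: cmpi op=0x6:5|rd=1:3|imm=127:8 ⇒ 0x317f ⇒ big 31 7f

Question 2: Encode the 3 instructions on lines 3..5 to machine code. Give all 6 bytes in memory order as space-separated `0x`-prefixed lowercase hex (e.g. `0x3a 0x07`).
0xa6 0x60 0xf6 0x40 0xf9 0x80

line 3 (and): pack op=0x14:5|rd=6:3|rs=3:3|pad=0:5 = 0xa660; big→ a6 60
line 4 (bor): pack op=0x1e:5|rd=6:3|rs=2:3|pad=0:5 = 0xf640; big→ f6 40
line 5 (cpy): pack op=0x1f:5|rd=1:3|rs=4:3|pad=0:5 = 0xf980; big→ f9 80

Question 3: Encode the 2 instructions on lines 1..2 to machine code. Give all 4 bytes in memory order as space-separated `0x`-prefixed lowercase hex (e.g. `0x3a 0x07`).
0xb6 0x00 0x17 0xfa

L1: pop op=0x16:5|rd=6:3|pad=0:8 ⇒ 0xb600 ⇒ big b6 00
L2: call op=0x2:5|imm=-6:11 ⇒ 0x17fa ⇒ big 17 fa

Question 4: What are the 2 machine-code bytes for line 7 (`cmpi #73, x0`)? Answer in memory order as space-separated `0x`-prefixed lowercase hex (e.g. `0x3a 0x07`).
0x30 0x49

L7: cmpi op=0x6:5|rd=0:3|imm=73:8 ⇒ 0x3049 ⇒ big 30 49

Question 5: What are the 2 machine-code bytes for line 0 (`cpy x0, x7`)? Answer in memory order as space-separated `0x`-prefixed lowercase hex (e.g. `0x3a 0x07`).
L0: cpy op=0x1f:5|rd=7:3|rs=0:3|pad=0:5 ⇒ 0xff00 ⇒ big ff 00

0xff 0x00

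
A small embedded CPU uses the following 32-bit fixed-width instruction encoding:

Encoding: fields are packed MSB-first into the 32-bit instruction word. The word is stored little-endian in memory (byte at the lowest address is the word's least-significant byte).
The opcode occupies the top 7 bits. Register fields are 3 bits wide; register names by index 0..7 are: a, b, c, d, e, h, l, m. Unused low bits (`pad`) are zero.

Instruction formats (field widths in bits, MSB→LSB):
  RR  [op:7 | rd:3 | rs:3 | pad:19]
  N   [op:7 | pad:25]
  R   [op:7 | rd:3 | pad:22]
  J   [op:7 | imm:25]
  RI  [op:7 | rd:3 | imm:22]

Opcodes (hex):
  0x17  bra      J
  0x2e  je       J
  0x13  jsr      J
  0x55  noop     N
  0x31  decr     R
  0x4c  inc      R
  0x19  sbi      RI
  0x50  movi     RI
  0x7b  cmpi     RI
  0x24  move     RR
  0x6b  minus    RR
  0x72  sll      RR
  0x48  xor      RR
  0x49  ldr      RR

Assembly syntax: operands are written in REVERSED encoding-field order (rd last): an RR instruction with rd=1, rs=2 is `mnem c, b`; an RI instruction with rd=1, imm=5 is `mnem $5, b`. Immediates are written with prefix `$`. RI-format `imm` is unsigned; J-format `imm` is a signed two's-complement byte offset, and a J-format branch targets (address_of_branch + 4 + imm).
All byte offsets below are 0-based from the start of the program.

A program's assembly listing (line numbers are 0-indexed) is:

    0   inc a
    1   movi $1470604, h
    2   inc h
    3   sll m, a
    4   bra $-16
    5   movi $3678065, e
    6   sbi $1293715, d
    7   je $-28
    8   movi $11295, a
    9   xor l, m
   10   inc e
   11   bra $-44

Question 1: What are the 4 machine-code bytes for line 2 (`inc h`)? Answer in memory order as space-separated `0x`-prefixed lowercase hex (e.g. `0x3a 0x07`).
0x00 0x00 0x40 0x99

L2: inc op=0x4c:7|rd=5:3|pad=0:22 ⇒ 0x99400000 ⇒ little 00 00 40 99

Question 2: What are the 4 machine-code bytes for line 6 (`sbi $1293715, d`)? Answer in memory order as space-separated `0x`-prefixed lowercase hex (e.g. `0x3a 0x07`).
L6: sbi op=0x19:7|rd=3:3|imm=1293715:22 ⇒ 0x32d3bd93 ⇒ little 93 bd d3 32

0x93 0xbd 0xd3 0x32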